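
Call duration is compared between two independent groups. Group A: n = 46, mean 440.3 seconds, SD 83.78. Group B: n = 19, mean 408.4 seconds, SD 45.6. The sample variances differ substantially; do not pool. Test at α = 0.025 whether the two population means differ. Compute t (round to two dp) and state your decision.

Let group 1 = group A, group 2 = group B. H0: μ_1 = μ_2; H1: μ_1 ≠ μ_2 (Welch's two-sample t-test, two-sided).
t = (x̄_1 − x̄_2)/√(s_1²/n_1 + s_2²/n_2) = (440.3 − 408.4)/√(83.78²/46 + 45.6²/19) = 1.97
Welch–Satterthwaite df ≈ 58.05
Two-sided p-value ≈ 0.054
Since p ≈ 0.054 > α = 0.025, fail to reject H0; the data do not provide sufficient evidence against H0.

t = 1.97; fail to reject H0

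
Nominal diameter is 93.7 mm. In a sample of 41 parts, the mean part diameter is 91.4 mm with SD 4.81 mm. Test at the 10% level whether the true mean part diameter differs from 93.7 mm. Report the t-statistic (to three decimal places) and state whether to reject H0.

H0: μ = 93.7; H1: μ ≠ 93.7 (one-sample t-test, two-sided).
t = (x̄ − μ₀)/(s/√n) = (91.4 − 93.7)/(4.81/√41) = -3.062
df = n − 1 = 40
Two-sided p-value ≈ 0.004
Since p ≈ 0.004 < α = 0.1, reject H0; the evidence is statistically significant.

t = -3.062; reject H0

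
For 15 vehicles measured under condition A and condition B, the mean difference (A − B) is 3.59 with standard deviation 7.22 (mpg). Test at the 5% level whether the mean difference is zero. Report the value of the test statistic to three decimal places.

H0: μ_d = 0; H1: μ_d ≠ 0 (paired t-test on the differences, two-sided).
t = d̄/(s_d/√n) = 3.59/(7.22/√15) = 1.926
df = n − 1 = 14
Two-sided p-value ≈ 0.0747
Since p ≈ 0.0747 > α = 0.05, fail to reject H0; the data do not provide sufficient evidence against H0.

1.926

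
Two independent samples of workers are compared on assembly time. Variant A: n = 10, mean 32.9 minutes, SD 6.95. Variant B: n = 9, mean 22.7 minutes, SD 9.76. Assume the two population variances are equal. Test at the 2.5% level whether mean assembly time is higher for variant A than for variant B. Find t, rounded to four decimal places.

2.6458

Let group 1 = variant A, group 2 = variant B. H0: μ_1 = μ_2; H1: μ_1 > μ_2 (two-sample pooled-variance t-test, right-tailed).
s_p² = [(10−1)·6.95² + (9−1)·9.76²]/(10+9−2) = 70.399
t = (32.9 − 22.7)/√[70.399·(1/10 + 1/9)] = 2.6458
df = n₁ + n₂ − 2 = 17
p-value = P(T ≥ 2.6458) ≈ 0.008
Since p ≈ 0.008 < α = 0.025, reject H0; the data support H1.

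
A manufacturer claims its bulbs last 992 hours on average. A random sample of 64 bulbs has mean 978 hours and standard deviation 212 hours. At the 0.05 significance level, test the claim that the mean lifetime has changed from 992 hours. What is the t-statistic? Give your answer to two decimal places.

-0.53

H0: μ = 992; H1: μ ≠ 992 (one-sample t-test, two-sided).
t = (x̄ − μ₀)/(s/√n) = (978 − 992)/(212/√64) = -0.53
df = n − 1 = 63
Two-sided p-value ≈ 0.599
Since p ≈ 0.599 > α = 0.05, fail to reject H0; the data do not provide sufficient evidence against H0.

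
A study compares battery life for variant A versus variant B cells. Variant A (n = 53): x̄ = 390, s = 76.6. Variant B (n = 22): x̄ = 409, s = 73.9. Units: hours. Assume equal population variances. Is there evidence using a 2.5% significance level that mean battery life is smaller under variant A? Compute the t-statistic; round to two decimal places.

-0.99

Let group 1 = variant A, group 2 = variant B. H0: μ_1 = μ_2; H1: μ_1 < μ_2 (two-sample pooled-variance t-test, left-tailed).
s_p² = [(53−1)·76.6² + (22−1)·73.9²]/(53+22−2) = 5750.66
t = (390 − 409)/√[5750.66·(1/53 + 1/22)] = -0.99
df = n₁ + n₂ − 2 = 73
p-value = P(T ≤ -0.99) ≈ 0.1632
Since p ≈ 0.1632 > α = 0.025, fail to reject H0; the data do not provide sufficient evidence against H0.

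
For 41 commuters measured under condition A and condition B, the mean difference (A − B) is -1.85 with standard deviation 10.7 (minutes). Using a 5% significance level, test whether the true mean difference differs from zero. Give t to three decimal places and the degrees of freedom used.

t = -1.107, df = 40

H0: μ_d = 0; H1: μ_d ≠ 0 (paired t-test on the differences, two-sided).
t = d̄/(s_d/√n) = -1.85/(10.7/√41) = -1.107
df = n − 1 = 40
Two-sided p-value ≈ 0.2749
Since p ≈ 0.2749 > α = 0.05, fail to reject H0; the data do not provide sufficient evidence against H0.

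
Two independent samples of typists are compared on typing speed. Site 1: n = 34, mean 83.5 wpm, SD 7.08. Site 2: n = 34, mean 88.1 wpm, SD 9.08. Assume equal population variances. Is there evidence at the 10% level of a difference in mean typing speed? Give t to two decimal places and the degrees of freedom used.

t = -2.33, df = 66

Let group 1 = site 1, group 2 = site 2. H0: μ_1 = μ_2; H1: μ_1 ≠ μ_2 (two-sample pooled-variance t-test, two-sided).
s_p² = [(34−1)·7.08² + (34−1)·9.08²]/(34+34−2) = 66.2864
t = (83.5 − 88.1)/√[66.2864·(1/34 + 1/34)] = -2.33
df = n₁ + n₂ − 2 = 66
Two-sided p-value ≈ 0.023
Since p ≈ 0.023 < α = 0.1, reject H0; the data support H1.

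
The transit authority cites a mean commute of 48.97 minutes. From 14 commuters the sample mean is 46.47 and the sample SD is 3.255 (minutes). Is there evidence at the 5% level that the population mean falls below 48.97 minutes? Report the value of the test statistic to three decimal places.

H0: μ = 48.97; H1: μ < 48.97 (one-sample t-test, left-tailed).
t = (x̄ − μ₀)/(s/√n) = (46.47 − 48.97)/(3.255/√14) = -2.874
df = n − 1 = 13
p-value = P(T ≤ -2.874) ≈ 0.0065
Since p ≈ 0.0065 < α = 0.05, reject H0; the data support H1.

-2.874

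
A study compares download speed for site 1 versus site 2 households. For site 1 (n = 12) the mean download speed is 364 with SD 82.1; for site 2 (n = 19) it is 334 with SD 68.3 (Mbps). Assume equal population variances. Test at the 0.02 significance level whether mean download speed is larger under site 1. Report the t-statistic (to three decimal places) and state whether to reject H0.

t = 1.102; fail to reject H0

Let group 1 = site 1, group 2 = site 2. H0: μ_1 = μ_2; H1: μ_1 > μ_2 (two-sample pooled-variance t-test, right-tailed).
s_p² = [(12−1)·82.1² + (19−1)·68.3²]/(12+19−2) = 5452.16
t = (364 − 334)/√[5452.16·(1/12 + 1/19)] = 1.102
df = n₁ + n₂ − 2 = 29
p-value = P(T ≥ 1.102) ≈ 0.1398
Since p ≈ 0.1398 > α = 0.02, fail to reject H0; the data do not provide sufficient evidence against H0.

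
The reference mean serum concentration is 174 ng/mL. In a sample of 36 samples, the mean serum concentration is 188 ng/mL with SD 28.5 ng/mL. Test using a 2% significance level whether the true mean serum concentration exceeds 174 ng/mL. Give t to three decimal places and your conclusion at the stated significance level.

t = 2.947; reject H0

H0: μ = 174; H1: μ > 174 (one-sample t-test, right-tailed).
t = (x̄ − μ₀)/(s/√n) = (188 − 174)/(28.5/√36) = 2.947
df = n − 1 = 35
p-value = P(T ≥ 2.947) ≈ 0.003
Since p ≈ 0.003 < α = 0.02, reject H0; the evidence is statistically significant.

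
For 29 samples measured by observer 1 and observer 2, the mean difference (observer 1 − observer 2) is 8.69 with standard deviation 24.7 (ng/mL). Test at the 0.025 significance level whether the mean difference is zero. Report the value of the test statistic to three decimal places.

1.895

H0: μ_d = 0; H1: μ_d ≠ 0 (paired t-test on the differences, two-sided).
t = d̄/(s_d/√n) = 8.69/(24.7/√29) = 1.895
df = n − 1 = 28
Two-sided p-value ≈ 0.069
Since p ≈ 0.069 > α = 0.025, fail to reject H0; the evidence is not statistically significant.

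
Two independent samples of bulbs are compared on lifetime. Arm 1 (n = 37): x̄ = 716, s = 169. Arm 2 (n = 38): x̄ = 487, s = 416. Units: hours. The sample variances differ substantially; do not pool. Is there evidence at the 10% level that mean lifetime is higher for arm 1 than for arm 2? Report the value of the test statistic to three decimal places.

3.138

Let group 1 = arm 1, group 2 = arm 2. H0: μ_1 = μ_2; H1: μ_1 > μ_2 (Welch's two-sample t-test, right-tailed).
t = (x̄_1 − x̄_2)/√(s_1²/n_1 + s_2²/n_2) = (716 − 487)/√(169²/37 + 416²/38) = 3.138
Welch–Satterthwaite df ≈ 49.15
p-value = P(T ≥ 3.138) ≈ 0.001
Since p ≈ 0.001 < α = 0.1, reject H0; the evidence is statistically significant.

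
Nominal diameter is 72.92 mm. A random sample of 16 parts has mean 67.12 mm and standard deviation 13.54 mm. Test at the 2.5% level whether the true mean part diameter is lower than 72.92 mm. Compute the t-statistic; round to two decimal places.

-1.71

H0: μ = 72.92; H1: μ < 72.92 (one-sample t-test, left-tailed).
t = (x̄ − μ₀)/(s/√n) = (67.12 − 72.92)/(13.54/√16) = -1.71
df = n − 1 = 15
p-value = P(T ≤ -1.71) ≈ 0.0536
Since p ≈ 0.0536 > α = 0.025, fail to reject H0; the data do not provide sufficient evidence against H0.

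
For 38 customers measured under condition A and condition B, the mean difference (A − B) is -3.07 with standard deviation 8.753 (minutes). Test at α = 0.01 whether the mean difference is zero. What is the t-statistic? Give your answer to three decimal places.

H0: μ_d = 0; H1: μ_d ≠ 0 (paired t-test on the differences, two-sided).
t = d̄/(s_d/√n) = -3.07/(8.753/√38) = -2.162
df = n − 1 = 37
Two-sided p-value ≈ 0.037
Since p ≈ 0.037 > α = 0.01, fail to reject H0; the data do not provide sufficient evidence against H0.

-2.162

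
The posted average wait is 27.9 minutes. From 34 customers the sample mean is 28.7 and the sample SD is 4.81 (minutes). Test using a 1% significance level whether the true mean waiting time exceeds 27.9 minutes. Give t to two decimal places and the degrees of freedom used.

t = 0.97, df = 33

H0: μ = 27.9; H1: μ > 27.9 (one-sample t-test, right-tailed).
t = (x̄ − μ₀)/(s/√n) = (28.7 − 27.9)/(4.81/√34) = 0.97
df = n − 1 = 33
p-value = P(T ≥ 0.97) ≈ 0.170
Since p ≈ 0.170 > α = 0.01, fail to reject H0; the data do not provide sufficient evidence against H0.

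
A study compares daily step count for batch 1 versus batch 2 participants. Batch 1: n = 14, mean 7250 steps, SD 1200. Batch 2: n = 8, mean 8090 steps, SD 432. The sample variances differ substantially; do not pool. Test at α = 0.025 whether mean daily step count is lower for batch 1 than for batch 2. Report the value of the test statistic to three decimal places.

Let group 1 = batch 1, group 2 = batch 2. H0: μ_1 = μ_2; H1: μ_1 < μ_2 (Welch's two-sample t-test, left-tailed).
t = (x̄_1 − x̄_2)/√(s_1²/n_1 + s_2²/n_2) = (7250 − 8090)/√(1200²/14 + 432²/8) = -2.365
Welch–Satterthwaite df ≈ 17.86
p-value = P(T ≤ -2.365) ≈ 0.015
Since p ≈ 0.015 < α = 0.025, reject H0; the evidence is statistically significant.

-2.365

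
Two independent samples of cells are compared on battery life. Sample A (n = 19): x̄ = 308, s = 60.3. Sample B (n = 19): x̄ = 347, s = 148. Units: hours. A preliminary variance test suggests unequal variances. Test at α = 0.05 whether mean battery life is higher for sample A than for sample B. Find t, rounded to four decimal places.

Let group 1 = sample A, group 2 = sample B. H0: μ_1 = μ_2; H1: μ_1 > μ_2 (Welch's two-sample t-test, right-tailed).
t = (x̄_1 − x̄_2)/√(s_1²/n_1 + s_2²/n_2) = (308 − 347)/√(60.3²/19 + 148²/19) = -1.0637
Welch–Satterthwaite df ≈ 23.82
p-value = P(T ≥ -1.0637) ≈ 0.851
Since p ≈ 0.851 > α = 0.05, fail to reject H0; the data do not provide sufficient evidence against H0.

-1.0637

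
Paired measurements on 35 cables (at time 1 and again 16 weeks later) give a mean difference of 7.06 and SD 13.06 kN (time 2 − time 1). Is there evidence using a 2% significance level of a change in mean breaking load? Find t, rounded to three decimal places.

3.198

H0: μ_d = 0; H1: μ_d ≠ 0 (paired t-test on the differences, two-sided).
t = d̄/(s_d/√n) = 7.06/(13.06/√35) = 3.198
df = n − 1 = 34
Two-sided p-value ≈ 0.003
Since p ≈ 0.003 < α = 0.02, reject H0; the data support H1.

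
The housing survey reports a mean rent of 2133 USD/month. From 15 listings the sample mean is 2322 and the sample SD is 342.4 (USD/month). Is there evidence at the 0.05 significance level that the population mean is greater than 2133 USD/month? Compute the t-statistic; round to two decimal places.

H0: μ = 2133; H1: μ > 2133 (one-sample t-test, right-tailed).
t = (x̄ − μ₀)/(s/√n) = (2322 − 2133)/(342.4/√15) = 2.14
df = n − 1 = 14
p-value = P(T ≥ 2.14) ≈ 0.0253
Since p ≈ 0.0253 < α = 0.05, reject H0; the evidence is statistically significant.

2.14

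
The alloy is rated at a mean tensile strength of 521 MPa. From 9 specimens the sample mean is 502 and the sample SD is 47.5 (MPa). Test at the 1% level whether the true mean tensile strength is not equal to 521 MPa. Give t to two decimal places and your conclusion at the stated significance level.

H0: μ = 521; H1: μ ≠ 521 (one-sample t-test, two-sided).
t = (x̄ − μ₀)/(s/√n) = (502 − 521)/(47.5/√9) = -1.20
df = n − 1 = 8
Two-sided p-value ≈ 0.264
Since p ≈ 0.264 > α = 0.01, fail to reject H0; the evidence is not statistically significant.

t = -1.20; fail to reject H0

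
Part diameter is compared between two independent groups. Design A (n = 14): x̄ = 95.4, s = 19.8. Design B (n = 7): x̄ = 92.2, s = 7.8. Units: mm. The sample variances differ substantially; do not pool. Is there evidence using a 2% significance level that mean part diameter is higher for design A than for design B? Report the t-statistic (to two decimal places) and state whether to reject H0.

t = 0.53; fail to reject H0

Let group 1 = design A, group 2 = design B. H0: μ_1 = μ_2; H1: μ_1 > μ_2 (Welch's two-sample t-test, right-tailed).
t = (x̄_1 − x̄_2)/√(s_1²/n_1 + s_2²/n_2) = (95.4 − 92.2)/√(19.8²/14 + 7.8²/7) = 0.53
Welch–Satterthwaite df ≈ 18.47
p-value = P(T ≥ 0.53) ≈ 0.302
Since p ≈ 0.302 > α = 0.02, fail to reject H0; the evidence is not statistically significant.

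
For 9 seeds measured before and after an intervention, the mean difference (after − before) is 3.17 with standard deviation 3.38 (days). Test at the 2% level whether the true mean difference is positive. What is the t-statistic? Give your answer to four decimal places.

H0: μ_d = 0; H1: μ_d > 0 (paired t-test on the differences, right-tailed).
t = d̄/(s_d/√n) = 3.17/(3.38/√9) = 2.8136
df = n − 1 = 8
p-value = P(T ≥ 2.8136) ≈ 0.011
Since p ≈ 0.011 < α = 0.02, reject H0; the data support H1.

2.8136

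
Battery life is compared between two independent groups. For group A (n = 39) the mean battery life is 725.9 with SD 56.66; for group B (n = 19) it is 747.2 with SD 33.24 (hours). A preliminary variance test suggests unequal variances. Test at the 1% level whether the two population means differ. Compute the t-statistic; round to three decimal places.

Let group 1 = group A, group 2 = group B. H0: μ_1 = μ_2; H1: μ_1 ≠ μ_2 (Welch's two-sample t-test, two-sided).
t = (x̄_1 − x̄_2)/√(s_1²/n_1 + s_2²/n_2) = (725.9 − 747.2)/√(56.66²/39 + 33.24²/19) = -1.797
Welch–Satterthwaite df ≈ 53.88
Two-sided p-value ≈ 0.0779
Since p ≈ 0.0779 > α = 0.01, fail to reject H0; the evidence is not statistically significant.

-1.797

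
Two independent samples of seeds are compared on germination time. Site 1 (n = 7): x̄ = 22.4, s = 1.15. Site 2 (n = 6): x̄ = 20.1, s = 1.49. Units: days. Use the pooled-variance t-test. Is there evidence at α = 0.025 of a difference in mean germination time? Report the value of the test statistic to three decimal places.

3.143

Let group 1 = site 1, group 2 = site 2. H0: μ_1 = μ_2; H1: μ_1 ≠ μ_2 (two-sample pooled-variance t-test, two-sided).
s_p² = [(7−1)·1.15² + (6−1)·1.49²]/(7+6−2) = 1.7305
t = (22.4 − 20.1)/√[1.7305·(1/7 + 1/6)] = 3.143
df = n₁ + n₂ − 2 = 11
Two-sided p-value ≈ 0.009
Since p ≈ 0.009 < α = 0.025, reject H0; the data support H1.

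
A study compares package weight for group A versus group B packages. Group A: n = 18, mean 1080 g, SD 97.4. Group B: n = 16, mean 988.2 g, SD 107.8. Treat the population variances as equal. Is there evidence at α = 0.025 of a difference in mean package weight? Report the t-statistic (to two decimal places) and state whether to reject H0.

t = 2.61; reject H0

Let group 1 = group A, group 2 = group B. H0: μ_1 = μ_2; H1: μ_1 ≠ μ_2 (two-sample pooled-variance t-test, two-sided).
s_p² = [(18−1)·97.4² + (16−1)·107.8²]/(18+16−2) = 10487.1
t = (1080 − 988.2)/√[10487.1·(1/18 + 1/16)] = 2.61
df = n₁ + n₂ − 2 = 32
Two-sided p-value ≈ 0.014
Since p ≈ 0.014 < α = 0.025, reject H0; the evidence is statistically significant.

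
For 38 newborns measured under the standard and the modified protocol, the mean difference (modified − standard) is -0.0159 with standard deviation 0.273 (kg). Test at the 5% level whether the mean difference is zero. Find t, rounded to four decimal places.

-0.3590

H0: μ_d = 0; H1: μ_d ≠ 0 (paired t-test on the differences, two-sided).
t = d̄/(s_d/√n) = -0.0159/(0.273/√38) = -0.3590
df = n − 1 = 37
Two-sided p-value ≈ 0.7216
Since p ≈ 0.7216 > α = 0.05, fail to reject H0; the data do not provide sufficient evidence against H0.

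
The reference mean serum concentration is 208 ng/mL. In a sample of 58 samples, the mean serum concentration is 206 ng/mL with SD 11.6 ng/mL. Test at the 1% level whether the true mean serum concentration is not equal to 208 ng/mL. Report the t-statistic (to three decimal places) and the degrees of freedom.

H0: μ = 208; H1: μ ≠ 208 (one-sample t-test, two-sided).
t = (x̄ − μ₀)/(s/√n) = (206 − 208)/(11.6/√58) = -1.313
df = n − 1 = 57
Two-sided p-value ≈ 0.1944
Since p ≈ 0.1944 > α = 0.01, fail to reject H0; the data do not provide sufficient evidence against H0.

t = -1.313, df = 57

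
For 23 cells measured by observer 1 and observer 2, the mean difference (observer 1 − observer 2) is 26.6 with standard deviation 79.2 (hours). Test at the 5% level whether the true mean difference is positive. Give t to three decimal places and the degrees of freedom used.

H0: μ_d = 0; H1: μ_d > 0 (paired t-test on the differences, right-tailed).
t = d̄/(s_d/√n) = 26.6/(79.2/√23) = 1.611
df = n − 1 = 22
p-value = P(T ≥ 1.611) ≈ 0.061
Since p ≈ 0.061 > α = 0.05, fail to reject H0; the evidence is not statistically significant.

t = 1.611, df = 22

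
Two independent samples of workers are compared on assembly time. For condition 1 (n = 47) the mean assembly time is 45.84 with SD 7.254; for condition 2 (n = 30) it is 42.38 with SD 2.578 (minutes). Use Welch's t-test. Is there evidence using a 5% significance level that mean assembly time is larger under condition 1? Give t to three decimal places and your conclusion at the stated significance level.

t = 2.988; reject H0

Let group 1 = condition 1, group 2 = condition 2. H0: μ_1 = μ_2; H1: μ_1 > μ_2 (Welch's two-sample t-test, right-tailed).
t = (x̄_1 − x̄_2)/√(s_1²/n_1 + s_2²/n_2) = (45.84 − 42.38)/√(7.254²/47 + 2.578²/30) = 2.988
Welch–Satterthwaite df ≈ 62.15
p-value = P(T ≥ 2.988) ≈ 0.002
Since p ≈ 0.002 < α = 0.05, reject H0; the data support H1.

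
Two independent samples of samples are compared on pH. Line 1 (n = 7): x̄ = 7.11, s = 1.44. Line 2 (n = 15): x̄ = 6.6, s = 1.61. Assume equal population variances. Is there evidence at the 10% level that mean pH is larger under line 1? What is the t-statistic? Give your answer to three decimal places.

Let group 1 = line 1, group 2 = line 2. H0: μ_1 = μ_2; H1: μ_1 > μ_2 (two-sample pooled-variance t-test, right-tailed).
s_p² = [(7−1)·1.44² + (15−1)·1.61²]/(7+15−2) = 2.43655
t = (7.11 − 6.6)/√[2.43655·(1/7 + 1/15)] = 0.714
df = n₁ + n₂ − 2 = 20
p-value = P(T ≥ 0.714) ≈ 0.2418
Since p ≈ 0.2418 > α = 0.1, fail to reject H0; the data do not provide sufficient evidence against H0.

0.714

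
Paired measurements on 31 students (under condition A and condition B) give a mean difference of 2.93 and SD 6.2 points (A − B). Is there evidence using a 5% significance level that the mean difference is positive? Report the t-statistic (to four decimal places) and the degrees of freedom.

t = 2.6312, df = 30

H0: μ_d = 0; H1: μ_d > 0 (paired t-test on the differences, right-tailed).
t = d̄/(s_d/√n) = 2.93/(6.2/√31) = 2.6312
df = n − 1 = 30
p-value = P(T ≥ 2.6312) ≈ 0.0067
Since p ≈ 0.0067 < α = 0.05, reject H0; the data support H1.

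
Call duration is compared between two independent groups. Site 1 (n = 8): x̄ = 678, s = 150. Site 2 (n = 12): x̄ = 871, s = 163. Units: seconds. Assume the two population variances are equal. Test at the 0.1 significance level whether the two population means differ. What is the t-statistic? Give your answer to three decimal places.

-2.675

Let group 1 = site 1, group 2 = site 2. H0: μ_1 = μ_2; H1: μ_1 ≠ μ_2 (two-sample pooled-variance t-test, two-sided).
s_p² = [(8−1)·150² + (12−1)·163²]/(8+12−2) = 24986.6
t = (678 − 871)/√[24986.6·(1/8 + 1/12)] = -2.675
df = n₁ + n₂ − 2 = 18
Two-sided p-value ≈ 0.015
Since p ≈ 0.015 < α = 0.1, reject H0; the evidence is statistically significant.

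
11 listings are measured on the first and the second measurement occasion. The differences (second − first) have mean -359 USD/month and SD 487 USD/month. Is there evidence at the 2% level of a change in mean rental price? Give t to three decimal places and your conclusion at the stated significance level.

t = -2.445; fail to reject H0

H0: μ_d = 0; H1: μ_d ≠ 0 (paired t-test on the differences, two-sided).
t = d̄/(s_d/√n) = -359/(487/√11) = -2.445
df = n − 1 = 10
Two-sided p-value ≈ 0.035
Since p ≈ 0.035 > α = 0.02, fail to reject H0; the data do not provide sufficient evidence against H0.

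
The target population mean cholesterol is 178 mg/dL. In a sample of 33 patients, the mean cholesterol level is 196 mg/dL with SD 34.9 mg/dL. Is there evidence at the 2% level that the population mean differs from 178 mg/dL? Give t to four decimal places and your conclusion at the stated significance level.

t = 2.9628; reject H0

H0: μ = 178; H1: μ ≠ 178 (one-sample t-test, two-sided).
t = (x̄ − μ₀)/(s/√n) = (196 − 178)/(34.9/√33) = 2.9628
df = n − 1 = 32
Two-sided p-value ≈ 0.006
Since p ≈ 0.006 < α = 0.02, reject H0; the data support H1.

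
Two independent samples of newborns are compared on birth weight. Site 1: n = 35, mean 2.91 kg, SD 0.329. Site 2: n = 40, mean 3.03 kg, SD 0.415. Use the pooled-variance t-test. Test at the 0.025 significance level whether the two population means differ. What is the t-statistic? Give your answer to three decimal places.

-1.374

Let group 1 = site 1, group 2 = site 2. H0: μ_1 = μ_2; H1: μ_1 ≠ μ_2 (two-sample pooled-variance t-test, two-sided).
s_p² = [(35−1)·0.329² + (40−1)·0.415²]/(35+40−2) = 0.142424
t = (2.91 − 3.03)/√[0.142424·(1/35 + 1/40)] = -1.374
df = n₁ + n₂ − 2 = 73
Two-sided p-value ≈ 0.174
Since p ≈ 0.174 > α = 0.025, fail to reject H0; the evidence is not statistically significant.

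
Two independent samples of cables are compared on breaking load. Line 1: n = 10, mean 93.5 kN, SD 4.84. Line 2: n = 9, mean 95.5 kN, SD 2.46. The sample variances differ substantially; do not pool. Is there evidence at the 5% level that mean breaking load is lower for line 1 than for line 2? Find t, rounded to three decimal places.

-1.152

Let group 1 = line 1, group 2 = line 2. H0: μ_1 = μ_2; H1: μ_1 < μ_2 (Welch's two-sample t-test, left-tailed).
t = (x̄_1 − x̄_2)/√(s_1²/n_1 + s_2²/n_2) = (93.5 − 95.5)/√(4.84²/10 + 2.46²/9) = -1.152
Welch–Satterthwaite df ≈ 13.64
p-value = P(T ≤ -1.152) ≈ 0.135
Since p ≈ 0.135 > α = 0.05, fail to reject H0; the data do not provide sufficient evidence against H0.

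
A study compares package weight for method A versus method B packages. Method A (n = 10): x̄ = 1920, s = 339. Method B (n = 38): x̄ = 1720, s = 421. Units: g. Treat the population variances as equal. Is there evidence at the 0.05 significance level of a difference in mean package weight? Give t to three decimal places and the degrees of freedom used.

Let group 1 = method A, group 2 = method B. H0: μ_1 = μ_2; H1: μ_1 ≠ μ_2 (two-sample pooled-variance t-test, two-sided).
s_p² = [(10−1)·339² + (38−1)·421²]/(10+38−2) = 165048
t = (1920 − 1720)/√[165048·(1/10 + 1/38)] = 1.385
df = n₁ + n₂ − 2 = 46
Two-sided p-value ≈ 0.173
Since p ≈ 0.173 > α = 0.05, fail to reject H0; the data do not provide sufficient evidence against H0.

t = 1.385, df = 46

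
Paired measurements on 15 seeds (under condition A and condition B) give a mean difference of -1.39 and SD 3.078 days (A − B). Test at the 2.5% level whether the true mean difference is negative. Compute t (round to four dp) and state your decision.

t = -1.7490; fail to reject H0

H0: μ_d = 0; H1: μ_d < 0 (paired t-test on the differences, left-tailed).
t = d̄/(s_d/√n) = -1.39/(3.078/√15) = -1.7490
df = n − 1 = 14
p-value = P(T ≤ -1.7490) ≈ 0.051
Since p ≈ 0.051 > α = 0.025, fail to reject H0; the evidence is not statistically significant.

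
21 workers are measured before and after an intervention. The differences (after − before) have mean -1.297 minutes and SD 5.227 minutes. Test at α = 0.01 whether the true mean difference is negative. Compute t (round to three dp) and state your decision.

H0: μ_d = 0; H1: μ_d < 0 (paired t-test on the differences, left-tailed).
t = d̄/(s_d/√n) = -1.297/(5.227/√21) = -1.137
df = n − 1 = 20
p-value = P(T ≤ -1.137) ≈ 0.1345
Since p ≈ 0.1345 > α = 0.01, fail to reject H0; the evidence is not statistically significant.

t = -1.137; fail to reject H0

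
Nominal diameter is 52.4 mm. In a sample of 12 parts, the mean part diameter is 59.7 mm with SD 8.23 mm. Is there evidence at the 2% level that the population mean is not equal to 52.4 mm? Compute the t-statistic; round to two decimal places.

H0: μ = 52.4; H1: μ ≠ 52.4 (one-sample t-test, two-sided).
t = (x̄ − μ₀)/(s/√n) = (59.7 − 52.4)/(8.23/√12) = 3.07
df = n − 1 = 11
Two-sided p-value ≈ 0.011
Since p ≈ 0.011 < α = 0.02, reject H0; the data support H1.

3.07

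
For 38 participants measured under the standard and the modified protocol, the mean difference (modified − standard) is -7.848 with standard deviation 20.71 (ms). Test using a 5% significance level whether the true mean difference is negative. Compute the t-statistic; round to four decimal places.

-2.3360

H0: μ_d = 0; H1: μ_d < 0 (paired t-test on the differences, left-tailed).
t = d̄/(s_d/√n) = -7.848/(20.71/√38) = -2.3360
df = n − 1 = 37
p-value = P(T ≤ -2.3360) ≈ 0.013
Since p ≈ 0.013 < α = 0.05, reject H0; the evidence is statistically significant.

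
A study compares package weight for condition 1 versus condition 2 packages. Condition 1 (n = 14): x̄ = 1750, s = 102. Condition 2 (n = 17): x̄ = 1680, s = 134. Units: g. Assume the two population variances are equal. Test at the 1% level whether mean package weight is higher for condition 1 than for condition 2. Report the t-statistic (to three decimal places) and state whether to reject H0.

Let group 1 = condition 1, group 2 = condition 2. H0: μ_1 = μ_2; H1: μ_1 > μ_2 (two-sample pooled-variance t-test, right-tailed).
s_p² = [(14−1)·102² + (17−1)·134²]/(14+17−2) = 14570.6
t = (1750 − 1680)/√[14570.6·(1/14 + 1/17)] = 1.607
df = n₁ + n₂ − 2 = 29
p-value = P(T ≥ 1.607) ≈ 0.0595
Since p ≈ 0.0595 > α = 0.01, fail to reject H0; the data do not provide sufficient evidence against H0.

t = 1.607; fail to reject H0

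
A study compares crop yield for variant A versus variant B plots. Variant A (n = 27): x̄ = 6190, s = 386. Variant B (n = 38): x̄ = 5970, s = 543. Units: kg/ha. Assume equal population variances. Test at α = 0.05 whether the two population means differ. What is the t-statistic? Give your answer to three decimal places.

1.804

Let group 1 = variant A, group 2 = variant B. H0: μ_1 = μ_2; H1: μ_1 ≠ μ_2 (two-sample pooled-variance t-test, two-sided).
s_p² = [(27−1)·386² + (38−1)·543²]/(27+38−2) = 234656
t = (6190 − 5970)/√[234656·(1/27 + 1/38)] = 1.804
df = n₁ + n₂ − 2 = 63
Two-sided p-value ≈ 0.076
Since p ≈ 0.076 > α = 0.05, fail to reject H0; the evidence is not statistically significant.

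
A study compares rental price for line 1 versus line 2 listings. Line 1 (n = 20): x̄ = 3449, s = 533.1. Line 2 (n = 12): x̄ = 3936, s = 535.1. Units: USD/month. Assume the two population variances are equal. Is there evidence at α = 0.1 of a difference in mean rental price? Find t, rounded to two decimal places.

-2.50

Let group 1 = line 1, group 2 = line 2. H0: μ_1 = μ_2; H1: μ_1 ≠ μ_2 (two-sample pooled-variance t-test, two-sided).
s_p² = [(20−1)·533.1² + (12−1)·535.1²]/(20+12−2) = 284979
t = (3449 − 3936)/√[284979·(1/20 + 1/12)] = -2.50
df = n₁ + n₂ − 2 = 30
Two-sided p-value ≈ 0.0182
Since p ≈ 0.0182 < α = 0.1, reject H0; the data support H1.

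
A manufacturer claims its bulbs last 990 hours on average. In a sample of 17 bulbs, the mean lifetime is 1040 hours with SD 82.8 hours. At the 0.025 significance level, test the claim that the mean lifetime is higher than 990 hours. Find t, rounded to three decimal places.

H0: μ = 990; H1: μ > 990 (one-sample t-test, right-tailed).
t = (x̄ − μ₀)/(s/√n) = (1040 − 990)/(82.8/√17) = 2.490
df = n − 1 = 16
p-value = P(T ≥ 2.490) ≈ 0.012
Since p ≈ 0.012 < α = 0.025, reject H0; the evidence is statistically significant.

2.490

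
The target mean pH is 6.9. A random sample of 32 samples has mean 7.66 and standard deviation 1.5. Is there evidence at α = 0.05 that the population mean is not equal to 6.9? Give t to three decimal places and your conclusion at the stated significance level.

t = 2.866; reject H0

H0: μ = 6.9; H1: μ ≠ 6.9 (one-sample t-test, two-sided).
t = (x̄ − μ₀)/(s/√n) = (7.66 − 6.9)/(1.5/√32) = 2.866
df = n − 1 = 31
Two-sided p-value ≈ 0.007
Since p ≈ 0.007 < α = 0.05, reject H0; the evidence is statistically significant.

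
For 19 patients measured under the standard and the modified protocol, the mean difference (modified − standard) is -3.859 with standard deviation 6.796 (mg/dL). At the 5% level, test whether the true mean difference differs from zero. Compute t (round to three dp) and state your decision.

H0: μ_d = 0; H1: μ_d ≠ 0 (paired t-test on the differences, two-sided).
t = d̄/(s_d/√n) = -3.859/(6.796/√19) = -2.475
df = n − 1 = 18
Two-sided p-value ≈ 0.023
Since p ≈ 0.023 < α = 0.05, reject H0; the evidence is statistically significant.

t = -2.475; reject H0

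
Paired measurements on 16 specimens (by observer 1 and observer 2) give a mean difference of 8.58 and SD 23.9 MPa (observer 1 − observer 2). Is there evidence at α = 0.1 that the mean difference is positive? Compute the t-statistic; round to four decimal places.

1.4360

H0: μ_d = 0; H1: μ_d > 0 (paired t-test on the differences, right-tailed).
t = d̄/(s_d/√n) = 8.58/(23.9/√16) = 1.4360
df = n − 1 = 15
p-value = P(T ≥ 1.4360) ≈ 0.086
Since p ≈ 0.086 < α = 0.1, reject H0; the evidence is statistically significant.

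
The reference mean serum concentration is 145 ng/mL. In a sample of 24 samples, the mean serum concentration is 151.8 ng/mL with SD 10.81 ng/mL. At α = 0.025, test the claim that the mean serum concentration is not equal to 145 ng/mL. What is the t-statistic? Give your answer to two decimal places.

3.08

H0: μ = 145; H1: μ ≠ 145 (one-sample t-test, two-sided).
t = (x̄ − μ₀)/(s/√n) = (151.8 − 145)/(10.81/√24) = 3.08
df = n − 1 = 23
Two-sided p-value ≈ 0.0053
Since p ≈ 0.0053 < α = 0.025, reject H0; the evidence is statistically significant.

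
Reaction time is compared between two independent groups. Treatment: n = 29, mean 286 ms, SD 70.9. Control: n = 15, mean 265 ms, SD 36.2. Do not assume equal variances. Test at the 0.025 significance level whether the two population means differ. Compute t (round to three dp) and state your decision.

t = 1.301; fail to reject H0

Let group 1 = treatment, group 2 = control. H0: μ_1 = μ_2; H1: μ_1 ≠ μ_2 (Welch's two-sample t-test, two-sided).
t = (x̄_1 − x̄_2)/√(s_1²/n_1 + s_2²/n_2) = (286 − 265)/√(70.9²/29 + 36.2²/15) = 1.301
Welch–Satterthwaite df ≈ 42.00
Two-sided p-value ≈ 0.200
Since p ≈ 0.200 > α = 0.025, fail to reject H0; the evidence is not statistically significant.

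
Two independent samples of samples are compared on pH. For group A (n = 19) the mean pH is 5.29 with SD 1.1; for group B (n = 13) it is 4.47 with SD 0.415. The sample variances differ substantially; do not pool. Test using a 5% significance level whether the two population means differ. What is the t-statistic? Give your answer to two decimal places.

2.96

Let group 1 = group A, group 2 = group B. H0: μ_1 = μ_2; H1: μ_1 ≠ μ_2 (Welch's two-sample t-test, two-sided).
t = (x̄_1 − x̄_2)/√(s_1²/n_1 + s_2²/n_2) = (5.29 − 4.47)/√(1.1²/19 + 0.415²/13) = 2.96
Welch–Satterthwaite df ≈ 24.67
Two-sided p-value ≈ 0.007
Since p ≈ 0.007 < α = 0.05, reject H0; the data support H1.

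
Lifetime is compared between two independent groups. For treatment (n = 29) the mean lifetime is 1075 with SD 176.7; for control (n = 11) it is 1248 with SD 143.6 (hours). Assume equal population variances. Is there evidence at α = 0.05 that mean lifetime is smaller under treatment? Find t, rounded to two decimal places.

Let group 1 = treatment, group 2 = control. H0: μ_1 = μ_2; H1: μ_1 < μ_2 (two-sample pooled-variance t-test, left-tailed).
s_p² = [(29−1)·176.7² + (11−1)·143.6²]/(29+11−2) = 28432.9
t = (1075 − 1248)/√[28432.9·(1/29 + 1/11)] = -2.90
df = n₁ + n₂ − 2 = 38
p-value = P(T ≤ -2.90) ≈ 0.003
Since p ≈ 0.003 < α = 0.05, reject H0; the evidence is statistically significant.

-2.90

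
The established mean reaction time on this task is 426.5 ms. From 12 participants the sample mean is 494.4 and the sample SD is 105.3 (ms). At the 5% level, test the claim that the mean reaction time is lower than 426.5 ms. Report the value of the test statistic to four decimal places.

2.2337

H0: μ = 426.5; H1: μ < 426.5 (one-sample t-test, left-tailed).
t = (x̄ − μ₀)/(s/√n) = (494.4 − 426.5)/(105.3/√12) = 2.2337
df = n − 1 = 11
p-value = P(T ≤ 2.2337) ≈ 0.9764
Since p ≈ 0.9764 > α = 0.05, fail to reject H0; the data do not provide sufficient evidence against H0.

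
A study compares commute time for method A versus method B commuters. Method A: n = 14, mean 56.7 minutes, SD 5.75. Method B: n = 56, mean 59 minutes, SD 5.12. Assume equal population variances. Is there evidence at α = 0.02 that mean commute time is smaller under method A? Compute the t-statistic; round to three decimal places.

-1.467

Let group 1 = method A, group 2 = method B. H0: μ_1 = μ_2; H1: μ_1 < μ_2 (two-sample pooled-variance t-test, left-tailed).
s_p² = [(14−1)·5.75² + (56−1)·5.12²]/(14+56−2) = 27.5236
t = (56.7 − 59)/√[27.5236·(1/14 + 1/56)] = -1.467
df = n₁ + n₂ − 2 = 68
p-value = P(T ≤ -1.467) ≈ 0.073
Since p ≈ 0.073 > α = 0.02, fail to reject H0; the evidence is not statistically significant.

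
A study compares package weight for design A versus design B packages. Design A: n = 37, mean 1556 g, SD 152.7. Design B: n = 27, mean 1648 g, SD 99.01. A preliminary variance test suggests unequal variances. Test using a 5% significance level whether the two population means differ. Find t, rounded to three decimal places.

-2.919

Let group 1 = design A, group 2 = design B. H0: μ_1 = μ_2; H1: μ_1 ≠ μ_2 (Welch's two-sample t-test, two-sided).
t = (x̄_1 − x̄_2)/√(s_1²/n_1 + s_2²/n_2) = (1556 − 1648)/√(152.7²/37 + 99.01²/27) = -2.919
Welch–Satterthwaite df ≈ 61.27
Two-sided p-value ≈ 0.005
Since p ≈ 0.005 < α = 0.05, reject H0; the data support H1.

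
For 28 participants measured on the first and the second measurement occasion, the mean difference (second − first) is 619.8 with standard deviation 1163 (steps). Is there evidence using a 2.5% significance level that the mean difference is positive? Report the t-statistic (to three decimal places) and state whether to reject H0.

H0: μ_d = 0; H1: μ_d > 0 (paired t-test on the differences, right-tailed).
t = d̄/(s_d/√n) = 619.8/(1163/√28) = 2.820
df = n − 1 = 27
p-value = P(T ≥ 2.820) ≈ 0.004
Since p ≈ 0.004 < α = 0.025, reject H0; the data support H1.

t = 2.820; reject H0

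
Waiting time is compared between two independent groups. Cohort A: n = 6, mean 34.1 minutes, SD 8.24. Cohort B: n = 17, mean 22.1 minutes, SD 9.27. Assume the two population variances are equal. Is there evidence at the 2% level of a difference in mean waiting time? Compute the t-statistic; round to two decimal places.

2.80

Let group 1 = cohort A, group 2 = cohort B. H0: μ_1 = μ_2; H1: μ_1 ≠ μ_2 (two-sample pooled-variance t-test, two-sided).
s_p² = [(6−1)·8.24² + (17−1)·9.27²]/(6+17−2) = 81.6388
t = (34.1 − 22.1)/√[81.6388·(1/6 + 1/17)] = 2.80
df = n₁ + n₂ − 2 = 21
Two-sided p-value ≈ 0.0108
Since p ≈ 0.0108 < α = 0.02, reject H0; the data support H1.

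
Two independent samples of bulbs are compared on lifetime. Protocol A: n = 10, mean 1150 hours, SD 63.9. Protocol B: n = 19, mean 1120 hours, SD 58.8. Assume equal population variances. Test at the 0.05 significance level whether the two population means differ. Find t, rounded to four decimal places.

1.2682

Let group 1 = protocol A, group 2 = protocol B. H0: μ_1 = μ_2; H1: μ_1 ≠ μ_2 (two-sample pooled-variance t-test, two-sided).
s_p² = [(10−1)·63.9² + (19−1)·58.8²]/(10+19−2) = 3666.03
t = (1150 − 1120)/√[3666.03·(1/10 + 1/19)] = 1.2682
df = n₁ + n₂ − 2 = 27
Two-sided p-value ≈ 0.216
Since p ≈ 0.216 > α = 0.05, fail to reject H0; the data do not provide sufficient evidence against H0.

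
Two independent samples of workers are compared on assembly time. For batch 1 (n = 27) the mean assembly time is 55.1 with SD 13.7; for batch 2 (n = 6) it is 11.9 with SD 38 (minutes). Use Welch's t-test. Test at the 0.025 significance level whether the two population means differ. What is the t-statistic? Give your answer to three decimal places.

Let group 1 = batch 1, group 2 = batch 2. H0: μ_1 = μ_2; H1: μ_1 ≠ μ_2 (Welch's two-sample t-test, two-sided).
t = (x̄_1 − x̄_2)/√(s_1²/n_1 + s_2²/n_2) = (55.1 − 11.9)/√(13.7²/27 + 38²/6) = 2.745
Welch–Satterthwaite df ≈ 5.29
Two-sided p-value ≈ 0.0382
Since p ≈ 0.0382 > α = 0.025, fail to reject H0; the data do not provide sufficient evidence against H0.

2.745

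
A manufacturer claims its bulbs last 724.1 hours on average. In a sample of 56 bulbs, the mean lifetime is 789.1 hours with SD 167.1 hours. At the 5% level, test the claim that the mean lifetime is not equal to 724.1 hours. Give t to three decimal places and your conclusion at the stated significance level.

H0: μ = 724.1; H1: μ ≠ 724.1 (one-sample t-test, two-sided).
t = (x̄ − μ₀)/(s/√n) = (789.1 − 724.1)/(167.1/√56) = 2.911
df = n − 1 = 55
Two-sided p-value ≈ 0.005
Since p ≈ 0.005 < α = 0.05, reject H0; the evidence is statistically significant.

t = 2.911; reject H0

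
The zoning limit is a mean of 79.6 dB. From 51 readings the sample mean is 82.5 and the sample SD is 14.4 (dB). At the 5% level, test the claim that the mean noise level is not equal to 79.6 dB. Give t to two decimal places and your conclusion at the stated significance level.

H0: μ = 79.6; H1: μ ≠ 79.6 (one-sample t-test, two-sided).
t = (x̄ − μ₀)/(s/√n) = (82.5 − 79.6)/(14.4/√51) = 1.44
df = n − 1 = 50
Two-sided p-value ≈ 0.157
Since p ≈ 0.157 > α = 0.05, fail to reject H0; the data do not provide sufficient evidence against H0.

t = 1.44; fail to reject H0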